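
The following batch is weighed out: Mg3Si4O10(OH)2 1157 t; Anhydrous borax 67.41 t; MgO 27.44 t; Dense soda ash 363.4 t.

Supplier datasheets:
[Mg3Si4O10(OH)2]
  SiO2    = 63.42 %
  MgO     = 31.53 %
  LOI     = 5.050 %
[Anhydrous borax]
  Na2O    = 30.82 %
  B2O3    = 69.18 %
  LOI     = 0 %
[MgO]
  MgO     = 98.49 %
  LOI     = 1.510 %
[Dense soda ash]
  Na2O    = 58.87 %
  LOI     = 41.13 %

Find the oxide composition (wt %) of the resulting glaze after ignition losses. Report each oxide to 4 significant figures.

Glass mass = 1407 t (batch 1615 − LOI 208.3).
Composition: SiO2 52.15%, Na2O 16.68%, MgO 27.85%, B2O3 3.315%

Working values are printed with 4-significant-digit rounding in the printout. All internal work holds full precision at every stage — exactly one rounding lands on each reported number. Derived quantities, which include net glass mass, totals, LOI, four oxide percentages, yield, are recomputed in full precision, as they appear in problem or answer, using the weight values for 1407 t of glass.
What the batch supplies per oxide:
  SiO2: 1157·0.6342 = 733.8 t
  Na2O: 67.41·0.3082 + 363.4·0.5887 = 234.7 t
  MgO: 1157·0.3153 + 27.44·0.9849 = 391.8 t
  B2O3: 67.41·0.6918 = 46.63 t
LOI: 1157·0.05050 + 27.44·0.01510 + 363.4·0.4113 = 208.3 t
Resulting glass, batch − LOI: 1615 − 208.3 = 1407 t (matching Σ of the oxides)
wt % = oxide mass / glass mass × 100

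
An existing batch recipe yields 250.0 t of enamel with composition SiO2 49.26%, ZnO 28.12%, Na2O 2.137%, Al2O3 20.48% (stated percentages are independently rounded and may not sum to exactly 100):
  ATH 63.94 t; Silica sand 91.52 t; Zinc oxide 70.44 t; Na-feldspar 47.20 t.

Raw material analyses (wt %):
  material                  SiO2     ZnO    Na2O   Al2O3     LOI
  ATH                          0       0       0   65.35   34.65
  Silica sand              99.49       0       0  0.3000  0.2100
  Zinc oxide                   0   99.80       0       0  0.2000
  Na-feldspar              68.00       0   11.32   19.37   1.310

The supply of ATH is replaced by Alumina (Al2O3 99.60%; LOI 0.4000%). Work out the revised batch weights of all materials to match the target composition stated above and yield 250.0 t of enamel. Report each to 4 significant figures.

Revised batch per 250.0 t enamel:
  Alumina: 41.95 t
  Silica sand: 91.52 t
  Zinc oxide: 70.44 t
  Na-feldspar: 47.20 t
Total batch = 251.1 t; LOI loss = 1.119 t

All internal work holds exact precision in all steps; working values are printed rounded to 4 significant digits on the page — exactly one rounding is applied to each reported number; the derived quantities, which include the totals, yield, four oxide percentages, ignition loss, glass mass, are re-derived in full precision, as written in problem or answer, from the weighed amounts per 250.0 t of glass.
Per-oxide target masses for 250.0 t enamel:
  SiO2: 49.26% × 250.0 = 123.2 t
  ZnO: 28.12% × 250.0 = 70.30 t
  Na2O: 2.137% × 250.0 = 5.342 t
  Al2O3: 20.48% × 250.0 = 51.20 t
Verifying the oxide balance from the weights as reported, against the basis in use (each sum matches its target mass net of answer rounding effects):
  SiO2: 91.52·0.9949 + 47.20·0.6800 = 123.1 t (target 123.2 t)
  ZnO: 70.44·0.9980 = 70.30 t (target 70.30 t)
  Na2O: 47.20·0.1132 = 5.343 t (target 5.342 t)
  Al2O3: 41.95·0.9960 + 91.52·0.003000 + 47.20·0.1937 = 51.20 t (target 51.20 t)
Glass-mass bookkeeping: whole batch net of LOI = 250.0 t (targets for the oxides total 250.0 t; versus the stated basis of 250.0 t — any gap is answer rounding).
Summing the batch: Σ batch = 251.1 t; Σ batch·LOI gives LOI loss = 1.119 t; glass ÷ batch gives a yield of 99.55%.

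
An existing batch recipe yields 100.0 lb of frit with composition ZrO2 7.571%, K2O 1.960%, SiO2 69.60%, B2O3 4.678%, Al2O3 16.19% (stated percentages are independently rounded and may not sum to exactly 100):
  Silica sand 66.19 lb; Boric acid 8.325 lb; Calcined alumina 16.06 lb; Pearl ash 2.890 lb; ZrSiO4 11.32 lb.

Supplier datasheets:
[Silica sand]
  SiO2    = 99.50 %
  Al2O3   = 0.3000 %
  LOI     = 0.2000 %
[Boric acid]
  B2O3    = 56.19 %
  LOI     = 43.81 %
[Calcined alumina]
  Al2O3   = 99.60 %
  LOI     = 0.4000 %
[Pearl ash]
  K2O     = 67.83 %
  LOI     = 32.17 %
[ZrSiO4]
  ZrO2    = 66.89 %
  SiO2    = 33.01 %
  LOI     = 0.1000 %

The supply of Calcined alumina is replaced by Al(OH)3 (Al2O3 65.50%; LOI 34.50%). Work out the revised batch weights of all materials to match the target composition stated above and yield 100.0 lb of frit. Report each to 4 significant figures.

Each numeric step maintains full float precision from start to finish. Working values are printed rounded off to 4 significant figures when written out. Each reported value includes exactly one rounding. Derived quantities, including the five compositions, LOI, glass mass, the totals, the yield, are rebuilt using the weight values for 100.0 lb of glass in exact precision, as set out in problem or answer.
Target oxide masses per 100.0 lb frit:
  ZrO2: 7.571% × 100.0 = 7.571 lb
  K2O: 1.960% × 100.0 = 1.960 lb
  SiO2: 69.60% × 100.0 = 69.60 lb
  B2O3: 4.678% × 100.0 = 4.678 lb
  Al2O3: 16.19% × 100.0 = 16.19 lb
Checking each oxide sum applying the batch weights above, on the stated basis (sums match the target masses once rounding is allowed for):
  ZrO2: 11.32·0.6689 = 7.572 lb (target 7.571 lb)
  K2O: 2.890·0.6783 = 1.960 lb (target 1.960 lb)
  SiO2: 66.19·0.9950 + 11.32·0.3301 = 69.60 lb (target 69.60 lb)
  B2O3: 8.325·0.5619 = 4.678 lb (target 4.678 lb)
  Al2O3: 66.19·0.003000 + 24.41·0.6550 = 16.19 lb (target 16.19 lb)
Glass mass check: net batch after ignition = 99.99 lb (targets for the oxides total 100.0 lb; stated basis 100.0 lb — gaps are rounding artifacts).
Batch total: Σ batch = 113.1 lb; LOI loss = Σ batch·LOI = 13.14 lb; yield, glass over the total, = 88.38%.

Revised batch per 100.0 lb frit:
  Silica sand: 66.19 lb
  Boric acid: 8.325 lb
  Al(OH)3: 24.41 lb
  Pearl ash: 2.890 lb
  ZrSiO4: 11.32 lb
Total batch = 113.1 lb; LOI loss = 13.14 lb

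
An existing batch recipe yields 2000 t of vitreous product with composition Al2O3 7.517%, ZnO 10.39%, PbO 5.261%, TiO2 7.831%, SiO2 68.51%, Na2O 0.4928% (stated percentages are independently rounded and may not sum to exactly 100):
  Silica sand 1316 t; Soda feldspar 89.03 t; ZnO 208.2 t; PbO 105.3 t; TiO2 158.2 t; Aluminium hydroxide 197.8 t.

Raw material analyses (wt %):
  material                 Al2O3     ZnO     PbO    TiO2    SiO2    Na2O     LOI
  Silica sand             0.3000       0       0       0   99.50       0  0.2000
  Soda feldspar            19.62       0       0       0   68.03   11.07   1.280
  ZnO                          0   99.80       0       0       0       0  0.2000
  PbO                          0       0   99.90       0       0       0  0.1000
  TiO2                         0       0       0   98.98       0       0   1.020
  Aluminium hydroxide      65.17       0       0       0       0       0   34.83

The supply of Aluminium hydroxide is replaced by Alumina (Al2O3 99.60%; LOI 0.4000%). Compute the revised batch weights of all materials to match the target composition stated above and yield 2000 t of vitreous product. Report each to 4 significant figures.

Rounding to 4 significant figures governs each mid-chain value as shown. Each numeric step maintains exact precision through every step. Each reported number is rounded exactly once; the derived quantities, which include the six compositions, the totals, glass mass, LOI, the yield, are recomputed in full precision, exactly as printed in either problem or answer, using the weight values on 2000 t of glass.
Target masses of each oxide per 2000 t vitreous product:
  Al2O3: 7.517% × 2000 = 150.3 t
  ZnO: 10.39% × 2000 = 207.8 t
  PbO: 5.261% × 2000 = 105.2 t
  TiO2: 7.831% × 2000 = 156.6 t
  SiO2: 68.51% × 2000 = 1370 t
  Na2O: 0.4928% × 2000 = 9.856 t
Checking each oxide sum working from each reported weight, relative to the basis at hand (every target is met by its sum modulo rounding of the values):
  Al2O3: 1316·0.003000 + 89.03·0.1962 + 129.4·0.9960 = 150.3 t (target 150.3 t)
  ZnO: 208.2·0.9980 = 207.8 t (target 207.8 t)
  PbO: 105.3·0.9990 = 105.2 t (target 105.2 t)
  TiO2: 158.2·0.9898 = 156.6 t (target 156.6 t)
  SiO2: 1316·0.9950 + 89.03·0.6803 = 1370 t (target 1370 t)
  Na2O: 89.03·0.1107 = 9.856 t (target 9.856 t)
Glass-mass closure: whole batch net of LOI = 2000 t (per-oxide target masses sum to 2000 t; versus the stated basis of 2000 t — differing by rounding only).
Total batch = Σ batch = 2006 t; ignition loss, Σ(batch × LOI) = 6.425 t; yield = glass ÷ total batch = 99.68%.

Revised batch per 2000 t vitreous product:
  Silica sand: 1316 t
  Soda feldspar: 89.03 t
  ZnO: 208.2 t
  PbO: 105.3 t
  TiO2: 158.2 t
  Alumina: 129.4 t
Total batch = 2006 t; LOI loss = 6.425 t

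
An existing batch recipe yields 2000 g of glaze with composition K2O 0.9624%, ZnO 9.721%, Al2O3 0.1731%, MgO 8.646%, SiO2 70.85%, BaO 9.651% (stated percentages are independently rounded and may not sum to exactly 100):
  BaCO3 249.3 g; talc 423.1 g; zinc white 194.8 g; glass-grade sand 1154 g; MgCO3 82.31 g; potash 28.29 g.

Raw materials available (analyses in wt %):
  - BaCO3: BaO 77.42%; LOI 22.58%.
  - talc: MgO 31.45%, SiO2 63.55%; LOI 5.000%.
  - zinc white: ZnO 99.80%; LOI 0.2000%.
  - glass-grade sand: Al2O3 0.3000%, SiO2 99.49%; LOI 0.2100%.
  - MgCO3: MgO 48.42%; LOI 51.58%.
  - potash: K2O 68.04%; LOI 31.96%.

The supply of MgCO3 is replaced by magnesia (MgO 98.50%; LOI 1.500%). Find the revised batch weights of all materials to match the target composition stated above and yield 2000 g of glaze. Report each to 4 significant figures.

Intermediates appear with 4-significant-figure rounding at each printed step. The whole derivation runs at full precision throughout. Each reported result is rounded once only. The derived quantities are re-derived from the batch weights on 2000 g of glass in exact precision (six oxide percentages, glass mass, yield, ignition loss, totals), as they appear in problem or answer.
Oxide mass targets, per 2000 g glaze:
  K2O: 0.9624% × 2000 = 19.25 g
  ZnO: 9.721% × 2000 = 194.4 g
  Al2O3: 0.1731% × 2000 = 3.462 g
  MgO: 8.646% × 2000 = 172.9 g
  SiO2: 70.85% × 2000 = 1417 g
  BaO: 9.651% × 2000 = 193.0 g
Per-oxide balance check from the weights as reported, relative to the basis at hand (sums match the target masses within answer rounding):
  K2O: 28.29·0.6804 = 19.25 g (target 19.25 g)
  ZnO: 194.8·0.9980 = 194.4 g (target 194.4 g)
  Al2O3: 1154·0.003000 = 3.462 g (target 3.462 g)
  MgO: 423.1·0.3145 + 40.46·0.9850 = 172.9 g (target 172.9 g)
  SiO2: 423.1·0.6355 + 1154·0.9949 = 1417 g (target 1417 g)
  BaO: 249.3·0.7742 = 193.0 g (target 193.0 g)
The glass-mass cross-check: whole batch net of LOI = 2000 g (targets for the oxides total 2000 g; the stated basis being 2000 g — deltas are rounding alone).
Summing the batch: Σ batch = 2090 g; Σ batch·LOI gives LOI loss = 89.91 g; yield: glass divided by total = 95.70%.

Revised batch per 2000 g glaze:
  BaCO3: 249.3 g
  talc: 423.1 g
  zinc white: 194.8 g
  glass-grade sand: 1154 g
  magnesia: 40.46 g
  potash: 28.29 g
Total batch = 2090 g; LOI loss = 89.91 g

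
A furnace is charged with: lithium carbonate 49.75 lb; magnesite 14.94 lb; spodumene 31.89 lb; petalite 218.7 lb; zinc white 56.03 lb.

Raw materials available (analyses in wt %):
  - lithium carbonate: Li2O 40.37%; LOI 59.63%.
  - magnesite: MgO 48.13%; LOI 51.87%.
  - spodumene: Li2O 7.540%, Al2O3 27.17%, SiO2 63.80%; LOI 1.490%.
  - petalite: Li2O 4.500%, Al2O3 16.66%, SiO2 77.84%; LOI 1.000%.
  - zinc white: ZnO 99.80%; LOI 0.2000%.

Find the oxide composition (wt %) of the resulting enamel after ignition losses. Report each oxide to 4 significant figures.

All internal work carries full float precision through every step; in-progress results appear rounded to four significant digits within the worked lines. Every reported figure is rounded just once. Derived quantities (yield, net glass mass, five oxide percentages, LOI, totals) are recomputed at exact precision from the batch weights at 331.1 lb of glass exactly as shown in question or answer.
Oxide masses out of the charge:
  MgO: 14.94·0.4813 = 7.191 lb
  ZnO: 56.03·0.9980 = 55.92 lb
  Li2O: 49.75·0.4037 + 31.89·0.07540 + 218.7·0.04500 = 32.33 lb
  Al2O3: 31.89·0.2717 + 218.7·0.1666 = 45.10 lb
  SiO2: 31.89·0.6380 + 218.7·0.7784 = 190.6 lb
LOI: 49.75·0.5963 + 14.94·0.5187 + 31.89·0.01490 + 218.7·0.01000 + 56.03·0.002000 = 40.19 lb
The glass mass, total less LOI, = 371.3 − 40.19 = 331.1 lb (= Σ oxide masses)
wt %: oxide over glass, times 100

Glass mass = 331.1 lb (batch 371.3 − LOI 40.19).
Composition: MgO 2.172%, ZnO 16.89%, Li2O 9.764%, Al2O3 13.62%, SiO2 57.56%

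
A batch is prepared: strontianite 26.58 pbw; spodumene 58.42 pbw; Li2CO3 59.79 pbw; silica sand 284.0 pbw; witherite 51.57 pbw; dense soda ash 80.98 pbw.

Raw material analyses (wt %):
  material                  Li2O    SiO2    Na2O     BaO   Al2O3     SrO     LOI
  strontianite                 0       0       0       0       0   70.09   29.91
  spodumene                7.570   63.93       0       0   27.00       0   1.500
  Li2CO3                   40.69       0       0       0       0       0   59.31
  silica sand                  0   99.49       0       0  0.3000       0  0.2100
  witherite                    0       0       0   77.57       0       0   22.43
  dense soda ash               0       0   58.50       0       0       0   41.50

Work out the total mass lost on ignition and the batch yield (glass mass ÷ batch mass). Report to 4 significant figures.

LOI loss = 90.06 pbw; glass = 471.3 pbw; yield = 83.96%

All arithmetic keeps full precision in all steps — intermediates are displayed (rounded to four significant figures) in the working — each reported number takes a single rounding; all derived quantities, including LOI, the yield, the totals, six oxide percentages, glass mass, are rebuilt starting from the weights at 471.3 pbw of glass at full precision exactly as shown in question or answer.
Material-by-material LOI:
  strontianite: 26.58 × 0.2991 = 7.950 pbw
  spodumene: 58.42 × 0.01500 = 0.8763 pbw
  Li2CO3: 59.79 × 0.5931 = 35.46 pbw
  silica sand: 284.0 × 0.002100 = 0.5964 pbw
  witherite: 51.57 × 0.2243 = 11.57 pbw
  dense soda ash: 80.98 × 0.4150 = 33.61 pbw
Total LOI = 90.06 pbw
Glass = batch − LOI = 561.3 − 90.06 = 471.3 pbw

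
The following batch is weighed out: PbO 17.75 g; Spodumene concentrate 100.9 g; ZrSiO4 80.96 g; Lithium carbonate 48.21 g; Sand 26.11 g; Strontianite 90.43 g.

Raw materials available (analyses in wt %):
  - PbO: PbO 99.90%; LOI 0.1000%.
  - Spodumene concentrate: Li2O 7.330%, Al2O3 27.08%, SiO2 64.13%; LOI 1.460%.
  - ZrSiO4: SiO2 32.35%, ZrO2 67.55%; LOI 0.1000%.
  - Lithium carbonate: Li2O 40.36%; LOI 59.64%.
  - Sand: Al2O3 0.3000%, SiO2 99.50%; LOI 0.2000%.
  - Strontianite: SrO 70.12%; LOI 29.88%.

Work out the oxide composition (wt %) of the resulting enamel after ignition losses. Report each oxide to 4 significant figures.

Glass mass = 307.0 g (batch 364.4 − LOI 57.40).
Composition: PbO 5.777%, SrO 20.66%, Li2O 8.748%, Al2O3 8.927%, SiO2 38.08%, ZrO2 17.82%

Each numeric step keeps exact precision at all times — values along the way are displayed (rounded to four significant figures) between the steps — a single rounding yields each reported figure — derived quantities (the yield, the six compositions, net glass mass, totals, ignition loss) are recomputed in full precision using the weight values at 307.0 g of glass as quoted within problem or answer.
Delivered oxide masses:
  PbO: 17.75·0.9990 = 17.73 g
  SrO: 90.43·0.7012 = 63.41 g
  Li2O: 100.9·0.07330 + 48.21·0.4036 = 26.85 g
  Al2O3: 100.9·0.2708 + 26.11·0.003000 = 27.40 g
  SiO2: 100.9·0.6413 + 80.96·0.3235 + 26.11·0.9950 = 116.9 g
  ZrO2: 80.96·0.6755 = 54.69 g
LOI: 17.75·0.001000 + 100.9·0.01460 + 80.96·0.001000 + 48.21·0.5964 + 26.11·0.002000 + 90.43·0.2988 = 57.40 g
The glass mass, total less LOI, = 364.4 − 57.40 = 307.0 g (matching Σ of the oxides)
wt % = oxide mass / glass mass × 100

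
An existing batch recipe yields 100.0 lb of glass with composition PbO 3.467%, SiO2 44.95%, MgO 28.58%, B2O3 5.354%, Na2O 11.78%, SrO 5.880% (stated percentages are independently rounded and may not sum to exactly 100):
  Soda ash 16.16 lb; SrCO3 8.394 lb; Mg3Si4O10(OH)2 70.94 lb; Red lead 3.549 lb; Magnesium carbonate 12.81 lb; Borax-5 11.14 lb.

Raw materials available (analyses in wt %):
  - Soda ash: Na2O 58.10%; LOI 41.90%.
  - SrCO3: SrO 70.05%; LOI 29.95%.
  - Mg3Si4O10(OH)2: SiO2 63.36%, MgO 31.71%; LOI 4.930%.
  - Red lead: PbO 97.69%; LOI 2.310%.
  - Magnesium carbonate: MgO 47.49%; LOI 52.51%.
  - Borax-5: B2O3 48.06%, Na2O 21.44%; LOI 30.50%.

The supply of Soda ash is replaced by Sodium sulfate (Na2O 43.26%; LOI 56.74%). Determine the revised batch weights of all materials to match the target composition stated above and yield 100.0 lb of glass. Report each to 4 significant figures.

Revised batch per 100.0 lb glass:
  Sodium sulfate: 21.71 lb
  SrCO3: 8.394 lb
  Mg3Si4O10(OH)2: 70.94 lb
  Red lead: 3.549 lb
  Magnesium carbonate: 12.81 lb
  Borax-5: 11.14 lb
Total batch = 128.5 lb; LOI loss = 28.54 lb

All internal work holds exact precision from start to finish. The intermediate values appear, rounded to 4 significant digits, in the printout. A single rounding completes every reported number. The derived quantities are rebuilt from the weighed amounts per 100.0 lb of glass in exact precision (glass mass, six oxide percentages, yield, LOI, totals) as written in either problem or answer.
Oxide-by-oxide targets in 100.0 lb glass:
  PbO: 3.467% × 100.0 = 3.467 lb
  SiO2: 44.95% × 100.0 = 44.95 lb
  MgO: 28.58% × 100.0 = 28.58 lb
  B2O3: 5.354% × 100.0 = 5.354 lb
  Na2O: 11.78% × 100.0 = 11.78 lb
  SrO: 5.880% × 100.0 = 5.880 lb
Sums-versus-targets review with the batch weights as given, versus the basis set out (delivered sums recover each target up to rounding of the answer):
  PbO: 3.549·0.9769 = 3.467 lb (target 3.467 lb)
  SiO2: 70.94·0.6336 = 44.95 lb (target 44.95 lb)
  MgO: 70.94·0.3171 + 12.81·0.4749 = 28.58 lb (target 28.58 lb)
  B2O3: 11.14·0.4806 = 5.354 lb (target 5.354 lb)
  Na2O: 21.71·0.4326 + 11.14·0.2144 = 11.78 lb (target 11.78 lb)
  SrO: 8.394·0.7005 = 5.880 lb (target 5.880 lb)
Glass-mass sanity pass: total charge less LOI = 100.0 lb (summing oxide targets gives 100.0 lb; stated basis 100.0 lb — a pure rounding effect).
Whole-batch sum: Σ batch = 128.5 lb; LOI removed, Σ of batch·LOI: 28.54 lb; yield: glass divided by total = 77.80%.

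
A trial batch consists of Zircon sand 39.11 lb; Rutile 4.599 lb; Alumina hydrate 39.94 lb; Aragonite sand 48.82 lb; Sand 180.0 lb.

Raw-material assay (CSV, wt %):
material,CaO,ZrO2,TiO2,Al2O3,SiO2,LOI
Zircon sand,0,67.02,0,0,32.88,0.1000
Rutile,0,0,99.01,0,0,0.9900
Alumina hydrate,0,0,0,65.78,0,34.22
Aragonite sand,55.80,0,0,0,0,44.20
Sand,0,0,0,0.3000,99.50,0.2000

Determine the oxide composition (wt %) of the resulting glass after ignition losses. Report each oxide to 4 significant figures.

Glass mass = 276.8 lb (batch 312.5 − LOI 35.69).
Composition: CaO 9.842%, ZrO2 9.470%, TiO2 1.645%, Al2O3 9.687%, SiO2 69.35%

Every computation holds exact precision from first step to last. Intermediates are printed, rounded to four significant figures, alongside each step; each reported value takes just one rounding — all derived quantities, including LOI, the yield, the five compositions, glass mass, totals, are rebuilt using the weight values on 276.8 lb of glass in exact precision, as they appear in question or answer.
Oxide masses out of the charge:
  CaO: 48.82·0.5580 = 27.24 lb
  ZrO2: 39.11·0.6702 = 26.21 lb
  TiO2: 4.599·0.9901 = 4.553 lb
  Al2O3: 39.94·0.6578 + 180.0·0.003000 = 26.81 lb
  SiO2: 39.11·0.3288 + 180.0·0.9950 = 192.0 lb
LOI: 39.11·0.001000 + 4.599·0.009900 + 39.94·0.3422 + 48.82·0.4420 + 180.0·0.002000 = 35.69 lb
Glass mass = batch − LOI = 312.5 − 35.69 = 276.8 lb (the oxide masses sum to this)
wt % = 100 × oxide mass / glass mass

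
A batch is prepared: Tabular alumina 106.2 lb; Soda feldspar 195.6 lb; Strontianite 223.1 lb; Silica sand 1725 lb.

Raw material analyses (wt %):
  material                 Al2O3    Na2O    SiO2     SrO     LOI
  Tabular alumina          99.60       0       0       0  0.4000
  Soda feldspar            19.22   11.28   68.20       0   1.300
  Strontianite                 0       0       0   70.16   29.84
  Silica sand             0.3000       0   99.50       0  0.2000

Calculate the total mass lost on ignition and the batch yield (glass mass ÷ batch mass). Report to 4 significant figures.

In-progress results are printed (rounded to four significant digits) between the steps. Every computation carries full precision in all steps — every reported figure takes a single rounding; all derived quantities (totals, the four compositions, the yield, LOI, net glass mass) are rebuilt in exact precision starting from the weights on 2177 lb of glass, exactly as shown in the problem or the answer.
Each material's LOI contribution:
  Tabular alumina: 106.2 × 0.004000 = 0.4248 lb
  Soda feldspar: 195.6 × 0.01300 = 2.543 lb
  Strontianite: 223.1 × 0.2984 = 66.57 lb
  Silica sand: 1725 × 0.002000 = 3.450 lb
Total LOI = 72.99 lb
Glass = batch − LOI = 2250 − 72.99 = 2177 lb

LOI loss = 72.99 lb; glass = 2177 lb; yield = 96.76%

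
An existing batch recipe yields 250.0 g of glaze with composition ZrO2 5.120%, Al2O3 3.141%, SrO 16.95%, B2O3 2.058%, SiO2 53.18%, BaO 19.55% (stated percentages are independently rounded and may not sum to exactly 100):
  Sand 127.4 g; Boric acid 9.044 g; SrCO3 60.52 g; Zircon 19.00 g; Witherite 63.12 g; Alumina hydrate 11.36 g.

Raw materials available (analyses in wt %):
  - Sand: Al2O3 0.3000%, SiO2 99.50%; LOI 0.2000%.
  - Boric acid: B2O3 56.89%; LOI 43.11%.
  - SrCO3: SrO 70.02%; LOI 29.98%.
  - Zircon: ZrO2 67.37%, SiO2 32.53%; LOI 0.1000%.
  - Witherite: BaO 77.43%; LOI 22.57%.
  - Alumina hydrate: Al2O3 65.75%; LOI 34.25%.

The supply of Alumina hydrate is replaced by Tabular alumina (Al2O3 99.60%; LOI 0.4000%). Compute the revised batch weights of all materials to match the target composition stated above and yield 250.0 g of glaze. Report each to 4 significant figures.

Revised batch per 250.0 g glaze:
  Sand: 127.4 g
  Boric acid: 9.044 g
  SrCO3: 60.52 g
  Zircon: 19.00 g
  Witherite: 63.12 g
  Tabular alumina: 7.500 g
Total batch = 286.6 g; LOI loss = 36.59 g

All arithmetic runs at full precision in every operation — rounding to four significant digits governs each mid-chain value as printed — a single rounding finalizes every reported value. All derived quantities (totals, the six compositions, yield, net glass mass, ignition loss) are re-derived from the batch weights for 250.0 g of glass at full precision as given in the problem or answer text.
Target masses of each oxide per 250.0 g glaze:
  ZrO2: 5.120% × 250.0 = 12.80 g
  Al2O3: 3.141% × 250.0 = 7.852 g
  SrO: 16.95% × 250.0 = 42.38 g
  B2O3: 2.058% × 250.0 = 5.145 g
  SiO2: 53.18% × 250.0 = 133.0 g
  BaO: 19.55% × 250.0 = 48.88 g
Oxide-by-oxide audit applying the batch weights above, per the basis as stated (every target is met by its sum within answer rounding):
  ZrO2: 19.00·0.6737 = 12.80 g (target 12.80 g)
  Al2O3: 127.4·0.003000 + 7.500·0.9960 = 7.852 g (target 7.852 g)
  SrO: 60.52·0.7002 = 42.38 g (target 42.38 g)
  B2O3: 9.044·0.5689 = 5.145 g (target 5.145 g)
  SiO2: 127.4·0.9950 + 19.00·0.3253 = 132.9 g (target 133.0 g)
  BaO: 63.12·0.7743 = 48.87 g (target 48.88 g)
Glass-mass bookkeeping: Σ batch − LOI loss = 250.0 g (per-oxide target masses sum to 250.0 g; basis as stated: 250.0 g — rounding explains the deltas).
Whole-batch sum: Σ batch = 286.6 g; loss to ignition Σ batch·LOI = 36.59 g; yield: glass divided by total = 87.23%.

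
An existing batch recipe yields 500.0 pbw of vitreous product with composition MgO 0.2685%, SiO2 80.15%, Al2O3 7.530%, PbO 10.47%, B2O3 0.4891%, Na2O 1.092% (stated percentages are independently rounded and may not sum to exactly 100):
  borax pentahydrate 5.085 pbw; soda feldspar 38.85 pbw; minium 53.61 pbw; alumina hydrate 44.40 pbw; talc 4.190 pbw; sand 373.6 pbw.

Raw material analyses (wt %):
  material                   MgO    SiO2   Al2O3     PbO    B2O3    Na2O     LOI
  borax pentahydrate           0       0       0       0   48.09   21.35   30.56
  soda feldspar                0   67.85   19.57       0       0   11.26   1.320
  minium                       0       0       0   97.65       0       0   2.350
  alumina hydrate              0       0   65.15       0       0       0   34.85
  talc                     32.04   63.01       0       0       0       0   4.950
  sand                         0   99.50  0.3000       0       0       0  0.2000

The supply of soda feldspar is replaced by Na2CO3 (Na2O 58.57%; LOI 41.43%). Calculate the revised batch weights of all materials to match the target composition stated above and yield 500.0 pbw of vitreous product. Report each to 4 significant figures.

Revised batch per 500.0 pbw vitreous product:
  borax pentahydrate: 5.085 pbw
  Na2CO3: 7.468 pbw
  minium: 53.61 pbw
  alumina hydrate: 55.95 pbw
  talc: 4.190 pbw
  sand: 400.1 pbw
Total batch = 526.4 pbw; LOI loss = 26.41 pbw

All internal work keeps exact precision at each step; mid-chain values are printed (rounded to four significant digits) at each printed step — each reported value is rounded only once — derived quantities, including the six compositions, the yield, LOI, net glass mass, the totals, are rebuilt starting from the weights on 500.0 pbw of glass at full float precision, as set out in question or answer.
The oxide mass targets at 500.0 pbw vitreous product:
  MgO: 0.2685% × 500.0 = 1.342 pbw
  SiO2: 80.15% × 500.0 = 400.8 pbw
  Al2O3: 7.530% × 500.0 = 37.65 pbw
  PbO: 10.47% × 500.0 = 52.35 pbw
  B2O3: 0.4891% × 500.0 = 2.446 pbw
  Na2O: 1.092% × 500.0 = 5.460 pbw
Checking each oxide sum working from each reported weight, under the basis named above (sum by sum, the targets are met exact up to rounding of places):
  MgO: 4.190·0.3204 = 1.342 pbw (target 1.342 pbw)
  SiO2: 4.190·0.6301 + 400.1·0.9950 = 400.7 pbw (target 400.8 pbw)
  Al2O3: 55.95·0.6515 + 400.1·0.003000 = 37.65 pbw (target 37.65 pbw)
  PbO: 53.61·0.9765 = 52.35 pbw (target 52.35 pbw)
  B2O3: 5.085·0.4809 = 2.445 pbw (target 2.446 pbw)
  Na2O: 5.085·0.2135 + 7.468·0.5857 = 5.460 pbw (target 5.460 pbw)
Consistency of the glass mass: the batch minus its LOI: 500.0 pbw (oxide target masses add up to 500.0 pbw; versus the stated basis of 500.0 pbw — a pure rounding effect).
Whole-batch sum: Σ batch = 526.4 pbw; the LOI term Σ batch·LOI equals 26.41 pbw; as yield: glass ÷ batch → 94.98%.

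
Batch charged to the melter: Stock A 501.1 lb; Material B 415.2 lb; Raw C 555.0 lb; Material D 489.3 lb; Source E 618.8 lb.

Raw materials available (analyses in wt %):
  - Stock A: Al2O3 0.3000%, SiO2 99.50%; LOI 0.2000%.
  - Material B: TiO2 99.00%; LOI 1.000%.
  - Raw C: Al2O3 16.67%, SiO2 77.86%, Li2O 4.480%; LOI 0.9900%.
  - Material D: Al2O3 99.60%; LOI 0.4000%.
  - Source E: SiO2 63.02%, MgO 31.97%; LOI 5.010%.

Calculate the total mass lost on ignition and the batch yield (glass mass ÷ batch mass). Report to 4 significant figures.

Every computation holds full float precision throughout. Working values are printed rounded to 4 significant figures across the worked steps; every reported result sees exactly one rounding; derived quantities (yield, the five compositions, LOI, the totals, glass mass) are computed at full float precision from the batch weights for 2536 lb of glass exactly as shown in problem or answer.
Material-by-material LOI:
  Stock A: 501.1 × 0.002000 = 1.002 lb
  Material B: 415.2 × 0.01000 = 4.152 lb
  Raw C: 555.0 × 0.009900 = 5.495 lb
  Material D: 489.3 × 0.004000 = 1.957 lb
  Source E: 618.8 × 0.05010 = 31.00 lb
Total LOI = 43.61 lb
Glass = batch − LOI = 2579 − 43.61 = 2536 lb

LOI loss = 43.61 lb; glass = 2536 lb; yield = 98.31%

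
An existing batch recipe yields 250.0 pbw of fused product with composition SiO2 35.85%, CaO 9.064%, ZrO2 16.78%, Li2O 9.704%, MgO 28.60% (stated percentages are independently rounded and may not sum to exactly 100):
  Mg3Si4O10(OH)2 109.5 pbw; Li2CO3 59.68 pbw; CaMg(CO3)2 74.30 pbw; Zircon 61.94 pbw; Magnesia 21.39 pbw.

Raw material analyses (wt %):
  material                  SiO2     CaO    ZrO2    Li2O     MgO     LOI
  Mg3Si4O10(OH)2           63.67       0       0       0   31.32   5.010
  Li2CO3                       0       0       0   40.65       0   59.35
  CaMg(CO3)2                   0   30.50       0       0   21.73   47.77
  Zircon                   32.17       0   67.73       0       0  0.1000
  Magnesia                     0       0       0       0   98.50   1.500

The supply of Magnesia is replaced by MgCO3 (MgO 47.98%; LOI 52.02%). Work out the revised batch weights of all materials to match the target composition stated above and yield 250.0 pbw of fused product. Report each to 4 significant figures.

Values along the way are shown, rounded to 4 significant figures, between the steps — the whole derivation holds exact precision from start to finish. Exactly one rounding goes into each reported number; the derived quantities, which include totals, ignition loss, the five compositions, yield, net glass mass, are computed in full float precision, exactly as printed in problem or answer, from the batch weights per 250.0 pbw of glass.
Oxide mass targets, per 250.0 pbw fused product:
  SiO2: 35.85% × 250.0 = 89.62 pbw
  CaO: 9.064% × 250.0 = 22.66 pbw
  ZrO2: 16.78% × 250.0 = 41.95 pbw
  Li2O: 9.704% × 250.0 = 24.26 pbw
  MgO: 28.60% × 250.0 = 71.50 pbw
Balance tally, oxide-wise, using the reported weights, at the basis given (oxide sums agree with the targets given rounding of the digits):
  SiO2: 109.5·0.6367 + 61.94·0.3217 = 89.64 pbw (target 89.62 pbw)
  CaO: 74.30·0.3050 = 22.66 pbw (target 22.66 pbw)
  ZrO2: 61.94·0.6773 = 41.95 pbw (target 41.95 pbw)
  Li2O: 59.68·0.4065 = 24.26 pbw (target 24.26 pbw)
  MgO: 109.5·0.3132 + 74.30·0.2173 + 43.91·0.4798 = 71.51 pbw (target 71.50 pbw)
Consistency of the glass mass: whole batch net of LOI = 250.0 pbw (targets for the oxides total 250.0 pbw; the stated basis being 250.0 pbw — rounding explains the deltas).
Batch grand total — Σ batch = 349.3 pbw; ignition loss, Σ(batch × LOI) = 99.30 pbw; yield: glass divided by total = 71.57%.

Revised batch per 250.0 pbw fused product:
  Mg3Si4O10(OH)2: 109.5 pbw
  Li2CO3: 59.68 pbw
  CaMg(CO3)2: 74.30 pbw
  Zircon: 61.94 pbw
  MgCO3: 43.91 pbw
Total batch = 349.3 pbw; LOI loss = 99.30 pbw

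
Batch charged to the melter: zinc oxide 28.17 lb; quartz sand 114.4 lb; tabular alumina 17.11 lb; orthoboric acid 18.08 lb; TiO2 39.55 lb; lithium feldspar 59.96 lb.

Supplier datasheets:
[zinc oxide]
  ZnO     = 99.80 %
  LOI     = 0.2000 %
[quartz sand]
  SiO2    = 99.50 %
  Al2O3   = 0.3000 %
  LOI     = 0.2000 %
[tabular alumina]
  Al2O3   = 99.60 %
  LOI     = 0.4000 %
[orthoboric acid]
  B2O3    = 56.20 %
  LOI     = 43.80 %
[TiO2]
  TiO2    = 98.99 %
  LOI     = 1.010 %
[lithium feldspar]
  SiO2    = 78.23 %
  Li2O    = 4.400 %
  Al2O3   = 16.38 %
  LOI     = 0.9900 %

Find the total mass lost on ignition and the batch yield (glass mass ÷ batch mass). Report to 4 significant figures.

LOI loss = 9.266 lb; glass = 268.0 lb; yield = 96.66%

Full float precision is kept at each step — intermediates appear rounded off to 4 significant figures when written out. A single rounding finalizes every reported value. The derived quantities are recomputed starting from the weights per 268.0 lb of glass at full float precision (ignition loss, the yield, the six compositions, the totals, glass mass), as they appear in either problem or answer.
Ignition loss by material:
  zinc oxide: 28.17 × 0.002000 = 0.05634 lb
  quartz sand: 114.4 × 0.002000 = 0.2288 lb
  tabular alumina: 17.11 × 0.004000 = 0.06844 lb
  orthoboric acid: 18.08 × 0.4380 = 7.919 lb
  TiO2: 39.55 × 0.01010 = 0.3995 lb
  lithium feldspar: 59.96 × 0.009900 = 0.5936 lb
Total LOI = 9.266 lb
Glass = batch − LOI = 277.3 − 9.266 = 268.0 lb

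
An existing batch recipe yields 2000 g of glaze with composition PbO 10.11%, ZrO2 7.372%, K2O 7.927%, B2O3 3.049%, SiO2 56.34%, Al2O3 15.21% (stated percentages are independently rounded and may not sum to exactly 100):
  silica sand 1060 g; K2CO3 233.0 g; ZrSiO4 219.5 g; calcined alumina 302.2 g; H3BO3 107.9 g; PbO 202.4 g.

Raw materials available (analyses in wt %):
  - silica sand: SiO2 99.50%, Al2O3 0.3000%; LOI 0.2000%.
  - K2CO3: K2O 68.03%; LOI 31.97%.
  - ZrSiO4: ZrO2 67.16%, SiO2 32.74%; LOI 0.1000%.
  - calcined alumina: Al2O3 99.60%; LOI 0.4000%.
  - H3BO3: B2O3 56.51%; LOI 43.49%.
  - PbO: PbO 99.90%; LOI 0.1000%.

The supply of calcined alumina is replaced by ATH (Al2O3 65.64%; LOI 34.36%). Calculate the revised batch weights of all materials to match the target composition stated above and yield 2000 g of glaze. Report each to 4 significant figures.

Revised batch per 2000 g glaze:
  silica sand: 1060 g
  K2CO3: 233.0 g
  ZrSiO4: 219.5 g
  ATH: 458.6 g
  H3BO3: 107.9 g
  PbO: 202.4 g
Total batch = 2281 g; LOI loss = 281.5 g

Mid-chain values are displayed with 4-significant-figure rounding within the worked lines. Every computation maintains exact precision at every stage; every reported value takes exactly one rounding. The derived quantities (the yield, glass mass, the six compositions, ignition loss, totals) are re-derived starting from the weights at 2000 g of glass at full precision as given in the problem or answer text.
Per-oxide target masses for 2000 g glaze:
  PbO: 10.11% × 2000 = 202.2 g
  ZrO2: 7.372% × 2000 = 147.4 g
  K2O: 7.927% × 2000 = 158.5 g
  B2O3: 3.049% × 2000 = 60.98 g
  SiO2: 56.34% × 2000 = 1127 g
  Al2O3: 15.21% × 2000 = 304.2 g
Oxide-by-oxide audit from the weights as reported, at the basis given (every target is met by its sum given rounding of the digits):
  PbO: 202.4·0.9990 = 202.2 g (target 202.2 g)
  ZrO2: 219.5·0.6716 = 147.4 g (target 147.4 g)
  K2O: 233.0·0.6803 = 158.5 g (target 158.5 g)
  B2O3: 107.9·0.5651 = 60.97 g (target 60.98 g)
  SiO2: 1060·0.9950 + 219.5·0.3274 = 1127 g (target 1127 g)
  Al2O3: 1060·0.003000 + 458.6·0.6564 = 304.2 g (target 304.2 g)
Mass balance on the glass: total charge less LOI = 2000 g (summing oxide targets gives 2000 g; basis as stated: 2000 g — gaps are rounding artifacts).
Summing the batch: Σ batch = 2281 g; LOI loss = Σ batch·LOI = 281.5 g; yield, glass over the total, = 87.66%.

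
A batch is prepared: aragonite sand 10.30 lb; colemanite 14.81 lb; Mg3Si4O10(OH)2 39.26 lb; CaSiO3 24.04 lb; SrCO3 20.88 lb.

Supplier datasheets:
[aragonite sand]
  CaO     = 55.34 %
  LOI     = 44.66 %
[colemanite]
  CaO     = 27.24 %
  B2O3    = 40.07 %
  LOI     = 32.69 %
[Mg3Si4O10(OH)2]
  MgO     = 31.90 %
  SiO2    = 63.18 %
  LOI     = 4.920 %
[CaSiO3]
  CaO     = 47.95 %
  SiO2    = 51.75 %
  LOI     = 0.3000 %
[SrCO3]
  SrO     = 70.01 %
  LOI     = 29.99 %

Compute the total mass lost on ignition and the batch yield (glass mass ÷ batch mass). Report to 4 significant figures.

LOI loss = 17.71 lb; glass = 91.58 lb; yield = 83.80%

All arithmetic holds exact precision through every step — the intermediate values are displayed with 4-significant-digit rounding in the working. A single rounding produces every reported value; derived quantities (the yield, LOI, the totals, net glass mass, five oxide percentages) are carried from the weighed amounts per 91.58 lb of glass in exact precision as quoted within the problem or answer text.
Per-material ignition loss:
  aragonite sand: 10.30 × 0.4466 = 4.600 lb
  colemanite: 14.81 × 0.3269 = 4.841 lb
  Mg3Si4O10(OH)2: 39.26 × 0.04920 = 1.932 lb
  CaSiO3: 24.04 × 0.003000 = 0.07212 lb
  SrCO3: 20.88 × 0.2999 = 6.262 lb
Total LOI = 17.71 lb
Glass = batch − LOI = 109.3 − 17.71 = 91.58 lb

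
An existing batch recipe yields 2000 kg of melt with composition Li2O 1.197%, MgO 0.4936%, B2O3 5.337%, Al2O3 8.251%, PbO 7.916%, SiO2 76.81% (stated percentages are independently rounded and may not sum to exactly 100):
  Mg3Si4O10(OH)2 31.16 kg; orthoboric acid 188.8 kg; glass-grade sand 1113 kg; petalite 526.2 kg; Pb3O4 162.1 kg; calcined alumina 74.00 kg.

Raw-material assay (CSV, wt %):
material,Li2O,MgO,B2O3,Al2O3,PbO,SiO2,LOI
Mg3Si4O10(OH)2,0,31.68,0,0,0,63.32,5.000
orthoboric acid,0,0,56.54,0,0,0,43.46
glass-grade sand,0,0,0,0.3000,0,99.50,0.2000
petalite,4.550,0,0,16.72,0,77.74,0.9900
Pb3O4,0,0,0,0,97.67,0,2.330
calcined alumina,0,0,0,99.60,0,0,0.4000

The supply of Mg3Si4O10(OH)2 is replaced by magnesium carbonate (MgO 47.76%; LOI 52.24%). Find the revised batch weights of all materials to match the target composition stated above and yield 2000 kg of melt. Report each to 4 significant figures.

Revised batch per 2000 kg melt:
  magnesium carbonate: 20.67 kg
  orthoboric acid: 188.8 kg
  glass-grade sand: 1133 kg
  petalite: 526.2 kg
  Pb3O4: 162.1 kg
  calcined alumina: 73.94 kg
Total batch = 2105 kg; LOI loss = 104.4 kg

Mid-chain values are shown with 4-significant-figure rounding at each printed step — full float precision is kept in every operation; every reported result is rounded only once. The derived quantities (the six compositions, the yield, the totals, ignition loss, glass mass) are computed using the weight values on 2000 kg of glass in full float precision, as set out in problem or answer.
Oxide-by-oxide targets in 2000 kg melt:
  Li2O: 1.197% × 2000 = 23.94 kg
  MgO: 0.4936% × 2000 = 9.872 kg
  B2O3: 5.337% × 2000 = 106.7 kg
  Al2O3: 8.251% × 2000 = 165.0 kg
  PbO: 7.916% × 2000 = 158.3 kg
  SiO2: 76.81% × 2000 = 1536 kg
Checking each oxide sum given the weights on record, against the basis in use (sums match the target masses modulo rounding of the values):
  Li2O: 526.2·0.04550 = 23.94 kg (target 23.94 kg)
  MgO: 20.67·0.4776 = 9.872 kg (target 9.872 kg)
  B2O3: 188.8·0.5654 = 106.7 kg (target 106.7 kg)
  Al2O3: 1133·0.003000 + 526.2·0.1672 + 73.94·0.9960 = 165.0 kg (target 165.0 kg)
  PbO: 162.1·0.9767 = 158.3 kg (target 158.3 kg)
  SiO2: 1133·0.9950 + 526.2·0.7774 = 1536 kg (target 1536 kg)
Consistency of the glass mass: the batch minus its LOI: 2000 kg (oxide target masses add up to 2000 kg; against the stated basis, 2000 kg — differing by rounding only).
Summing the batch: Σ batch = 2105 kg; LOI removed, Σ of batch·LOI: 104.4 kg; yield = glass ÷ total batch = 95.04%.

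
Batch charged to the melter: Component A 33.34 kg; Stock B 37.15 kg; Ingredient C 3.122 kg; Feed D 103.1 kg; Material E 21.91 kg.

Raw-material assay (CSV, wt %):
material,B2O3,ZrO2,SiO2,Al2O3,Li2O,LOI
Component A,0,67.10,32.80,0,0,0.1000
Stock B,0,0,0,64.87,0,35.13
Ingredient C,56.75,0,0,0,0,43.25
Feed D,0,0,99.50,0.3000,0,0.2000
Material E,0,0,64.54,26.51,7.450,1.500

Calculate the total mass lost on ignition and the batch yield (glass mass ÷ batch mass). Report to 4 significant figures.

Mid-chain values appear rounded to 4 significant digits in the printout; the whole derivation carries full precision in all steps. A single rounding completes each reported number — all derived quantities are recomputed in exact precision (the five compositions, net glass mass, yield, LOI, totals) using the weight values for 183.7 kg of glass precisely as stated by the problem or answer text.
Loss on ignition, line by line:
  Component A: 33.34 × 0.001000 = 0.03334 kg
  Stock B: 37.15 × 0.3513 = 13.05 kg
  Ingredient C: 3.122 × 0.4325 = 1.350 kg
  Feed D: 103.1 × 0.002000 = 0.2062 kg
  Material E: 21.91 × 0.01500 = 0.3286 kg
Total LOI = 14.97 kg
Glass = batch − LOI = 198.6 − 14.97 = 183.7 kg

LOI loss = 14.97 kg; glass = 183.7 kg; yield = 92.46%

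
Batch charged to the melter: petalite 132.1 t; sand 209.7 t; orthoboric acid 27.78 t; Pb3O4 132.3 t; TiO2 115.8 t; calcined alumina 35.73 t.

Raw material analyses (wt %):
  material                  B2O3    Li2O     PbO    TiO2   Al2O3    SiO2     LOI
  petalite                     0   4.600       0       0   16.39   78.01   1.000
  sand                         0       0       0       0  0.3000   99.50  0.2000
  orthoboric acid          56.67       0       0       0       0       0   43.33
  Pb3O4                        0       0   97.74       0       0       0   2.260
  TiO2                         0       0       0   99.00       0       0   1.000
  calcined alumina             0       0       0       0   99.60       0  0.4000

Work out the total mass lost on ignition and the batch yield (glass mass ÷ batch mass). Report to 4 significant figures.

LOI loss = 18.07 t; glass = 635.3 t; yield = 97.23%

Values along the way are displayed with 4-significant-figure rounding between the steps. Full float precision is maintained at every stage. Each reported value is rounded a single time. The derived quantities are rebuilt starting from the weights per 635.3 t of glass at full precision (glass mass, the six compositions, the totals, LOI, the yield), precisely as stated by question or answer.
Each material's LOI contribution:
  petalite: 132.1 × 0.01000 = 1.321 t
  sand: 209.7 × 0.002000 = 0.4194 t
  orthoboric acid: 27.78 × 0.4333 = 12.04 t
  Pb3O4: 132.3 × 0.02260 = 2.990 t
  TiO2: 115.8 × 0.01000 = 1.158 t
  calcined alumina: 35.73 × 0.004000 = 0.1429 t
Total LOI = 18.07 t
Glass = batch − LOI = 653.4 − 18.07 = 635.3 t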